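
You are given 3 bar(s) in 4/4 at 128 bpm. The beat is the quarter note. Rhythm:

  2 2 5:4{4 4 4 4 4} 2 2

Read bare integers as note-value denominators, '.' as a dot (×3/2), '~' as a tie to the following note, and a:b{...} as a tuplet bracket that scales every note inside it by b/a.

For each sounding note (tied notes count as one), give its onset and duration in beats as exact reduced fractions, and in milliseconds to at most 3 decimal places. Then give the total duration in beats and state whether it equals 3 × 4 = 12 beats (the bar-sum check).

1) 0.0ms=0b +937.5ms=2b
2) 937.5ms=2b +937.5ms=2b
3) 1875.0ms=4b +375.0ms=4/5b
4) 2250.0ms=24/5b +375.0ms=4/5b
5) 2625.0ms=28/5b +375.0ms=4/5b
6) 3000.0ms=32/5b +375.0ms=4/5b
7) 3375.0ms=36/5b +375.0ms=4/5b
8) 3750.0ms=8b +937.5ms=2b
9) 4687.5ms=10b +937.5ms=2b
Σ=12b of 12 (128bpm 4/4) — PASS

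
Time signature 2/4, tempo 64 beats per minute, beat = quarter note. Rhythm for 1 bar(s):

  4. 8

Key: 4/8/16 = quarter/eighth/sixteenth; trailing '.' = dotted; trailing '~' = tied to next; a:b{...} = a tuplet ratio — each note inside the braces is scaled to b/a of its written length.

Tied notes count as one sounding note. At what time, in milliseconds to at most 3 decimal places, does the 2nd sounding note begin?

note 2 onset = 3/2b = 1406.25ms

1. 0.0ms @ 0 + 1406.25ms (3/2)
2. 1406.25ms @ 3/2 + 468.75ms (1/2)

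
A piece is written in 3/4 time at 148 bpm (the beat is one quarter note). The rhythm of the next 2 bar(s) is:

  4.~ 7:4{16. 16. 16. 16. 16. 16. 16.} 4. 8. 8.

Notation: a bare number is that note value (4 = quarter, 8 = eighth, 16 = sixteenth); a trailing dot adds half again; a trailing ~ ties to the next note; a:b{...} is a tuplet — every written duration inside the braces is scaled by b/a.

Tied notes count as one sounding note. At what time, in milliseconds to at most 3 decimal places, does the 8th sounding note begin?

1. 0.0ms @ 0 + 694.981ms (12/7)
2. 694.981ms @ 12/7 + 86.873ms (3/14)
3. 781.853ms @ 27/14 + 86.873ms (3/14)
4. 868.726ms @ 15/7 + 86.873ms (3/14)
5. 955.598ms @ 33/14 + 86.873ms (3/14)
6. 1042.471ms @ 18/7 + 86.873ms (3/14)
7. 1129.344ms @ 39/14 + 86.873ms (3/14)
8. 1216.216ms @ 3 + 608.108ms (3/2)
9. 1824.324ms @ 9/2 + 304.054ms (3/4)
10. 2128.378ms @ 21/4 + 304.054ms (3/4)

note 8 onset = 3b = 1216.216ms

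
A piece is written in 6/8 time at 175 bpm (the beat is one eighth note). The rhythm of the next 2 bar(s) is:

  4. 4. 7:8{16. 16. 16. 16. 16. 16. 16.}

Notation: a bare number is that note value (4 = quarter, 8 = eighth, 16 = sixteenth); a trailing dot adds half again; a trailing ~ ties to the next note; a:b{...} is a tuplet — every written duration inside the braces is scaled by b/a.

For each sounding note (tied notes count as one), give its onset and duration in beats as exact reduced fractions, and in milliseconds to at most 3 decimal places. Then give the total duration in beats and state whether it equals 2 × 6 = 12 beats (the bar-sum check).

1) 0.0ms=0b +1028.571ms=3b
2) 1028.571ms=3b +1028.571ms=3b
3) 2057.143ms=6b +293.878ms=6/7b
4) 2351.02ms=48/7b +293.878ms=6/7b
5) 2644.898ms=54/7b +293.878ms=6/7b
6) 2938.776ms=60/7b +293.878ms=6/7b
7) 3232.653ms=66/7b +293.878ms=6/7b
8) 3526.531ms=72/7b +293.878ms=6/7b
9) 3820.408ms=78/7b +293.878ms=6/7b
Σ=12b of 12 (175bpm 6/8) — PASS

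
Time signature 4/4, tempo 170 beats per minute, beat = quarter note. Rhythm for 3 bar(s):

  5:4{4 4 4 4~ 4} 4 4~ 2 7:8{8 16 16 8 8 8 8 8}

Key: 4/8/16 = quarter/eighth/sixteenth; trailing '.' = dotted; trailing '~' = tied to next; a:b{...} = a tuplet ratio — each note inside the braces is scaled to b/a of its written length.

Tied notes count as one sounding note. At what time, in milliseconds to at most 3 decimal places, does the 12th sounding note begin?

note 12 onset = 72/7b = 3630.252ms

1. 0.0ms @ 0 + 282.353ms (4/5)
2. 282.353ms @ 4/5 + 282.353ms (4/5)
3. 564.706ms @ 8/5 + 282.353ms (4/5)
4. 847.059ms @ 12/5 + 564.706ms (8/5)
5. 1411.765ms @ 4 + 352.941ms (1)
6. 1764.706ms @ 5 + 1058.824ms (3)
7. 2823.529ms @ 8 + 201.681ms (4/7)
8. 3025.21ms @ 60/7 + 100.84ms (2/7)
9. 3126.05ms @ 62/7 + 100.84ms (2/7)
10. 3226.891ms @ 64/7 + 201.681ms (4/7)
11. 3428.571ms @ 68/7 + 201.681ms (4/7)
12. 3630.252ms @ 72/7 + 201.681ms (4/7)
13. 3831.933ms @ 76/7 + 201.681ms (4/7)
14. 4033.613ms @ 80/7 + 201.681ms (4/7)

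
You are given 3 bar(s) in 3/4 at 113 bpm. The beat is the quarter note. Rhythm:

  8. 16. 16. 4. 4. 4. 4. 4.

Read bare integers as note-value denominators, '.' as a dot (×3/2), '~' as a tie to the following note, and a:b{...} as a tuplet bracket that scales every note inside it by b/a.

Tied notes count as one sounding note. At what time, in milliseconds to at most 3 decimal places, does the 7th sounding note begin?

1. 0.0ms @ 0 + 398.23ms (3/4)
2. 398.23ms @ 3/4 + 199.115ms (3/8)
3. 597.345ms @ 9/8 + 199.115ms (3/8)
4. 796.46ms @ 3/2 + 796.46ms (3/2)
5. 1592.92ms @ 3 + 796.46ms (3/2)
6. 2389.381ms @ 9/2 + 796.46ms (3/2)
7. 3185.841ms @ 6 + 796.46ms (3/2)
8. 3982.301ms @ 15/2 + 796.46ms (3/2)

note 7 onset = 6b = 3185.841ms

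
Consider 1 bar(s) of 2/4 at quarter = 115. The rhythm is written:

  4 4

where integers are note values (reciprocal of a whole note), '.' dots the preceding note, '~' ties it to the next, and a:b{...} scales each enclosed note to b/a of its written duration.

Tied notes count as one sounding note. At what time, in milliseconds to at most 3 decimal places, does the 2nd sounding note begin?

note 2 onset = 1b = 521.739ms

1. 0.0ms @ 0 + 521.739ms (1)
2. 521.739ms @ 1 + 521.739ms (1)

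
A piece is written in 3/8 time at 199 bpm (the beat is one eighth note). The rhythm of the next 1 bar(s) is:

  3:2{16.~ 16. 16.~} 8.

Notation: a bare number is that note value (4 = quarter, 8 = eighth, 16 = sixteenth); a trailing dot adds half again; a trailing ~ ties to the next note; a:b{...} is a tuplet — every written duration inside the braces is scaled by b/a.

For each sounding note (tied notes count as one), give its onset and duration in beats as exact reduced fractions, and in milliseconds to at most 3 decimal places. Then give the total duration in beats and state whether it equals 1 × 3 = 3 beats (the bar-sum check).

1) 0.0ms=0b +301.508ms=1b
2) 301.508ms=1b +603.015ms=2b
Σ=3b of 3 (199bpm 3/8) — PASS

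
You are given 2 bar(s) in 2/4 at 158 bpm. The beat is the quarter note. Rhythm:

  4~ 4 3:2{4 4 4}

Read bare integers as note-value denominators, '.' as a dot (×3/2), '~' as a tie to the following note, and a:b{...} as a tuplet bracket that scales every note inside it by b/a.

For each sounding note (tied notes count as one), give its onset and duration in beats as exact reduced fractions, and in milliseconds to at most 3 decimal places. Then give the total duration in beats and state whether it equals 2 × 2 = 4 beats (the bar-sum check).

1) 0.0ms=0b +759.494ms=2b
2) 759.494ms=2b +253.165ms=2/3b
3) 1012.658ms=8/3b +253.165ms=2/3b
4) 1265.823ms=10/3b +253.165ms=2/3b
Σ=4b of 4 (158bpm 2/4) — PASS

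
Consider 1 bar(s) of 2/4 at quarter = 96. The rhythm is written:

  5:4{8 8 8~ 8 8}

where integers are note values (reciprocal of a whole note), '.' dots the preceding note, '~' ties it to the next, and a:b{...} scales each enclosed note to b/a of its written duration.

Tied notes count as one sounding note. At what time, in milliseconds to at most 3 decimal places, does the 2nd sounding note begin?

1. 0.0ms @ 0 + 250.0ms (2/5)
2. 250.0ms @ 2/5 + 250.0ms (2/5)
3. 500.0ms @ 4/5 + 500.0ms (4/5)
4. 1000.0ms @ 8/5 + 250.0ms (2/5)

note 2 onset = 2/5b = 250.0ms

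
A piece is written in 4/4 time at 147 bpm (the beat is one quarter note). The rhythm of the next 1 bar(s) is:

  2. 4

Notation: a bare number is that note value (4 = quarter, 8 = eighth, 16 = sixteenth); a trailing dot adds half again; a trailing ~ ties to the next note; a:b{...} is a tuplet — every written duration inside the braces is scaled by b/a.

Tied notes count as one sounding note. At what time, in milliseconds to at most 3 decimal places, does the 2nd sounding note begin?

note 2 onset = 3b = 1224.49ms

1. 0.0ms @ 0 + 1224.49ms (3)
2. 1224.49ms @ 3 + 408.163ms (1)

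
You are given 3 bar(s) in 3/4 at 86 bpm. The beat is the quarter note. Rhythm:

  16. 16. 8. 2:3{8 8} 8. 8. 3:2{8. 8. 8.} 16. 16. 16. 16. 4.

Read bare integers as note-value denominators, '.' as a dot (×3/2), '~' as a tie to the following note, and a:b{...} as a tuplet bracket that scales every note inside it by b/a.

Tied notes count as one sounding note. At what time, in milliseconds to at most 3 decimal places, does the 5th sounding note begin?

note 5 onset = 9/4b = 1569.767ms

1. 0.0ms @ 0 + 261.628ms (3/8)
2. 261.628ms @ 3/8 + 261.628ms (3/8)
3. 523.256ms @ 3/4 + 523.256ms (3/4)
4. 1046.512ms @ 3/2 + 523.256ms (3/4)
5. 1569.767ms @ 9/4 + 523.256ms (3/4)
6. 2093.023ms @ 3 + 523.256ms (3/4)
7. 2616.279ms @ 15/4 + 523.256ms (3/4)
8. 3139.535ms @ 9/2 + 348.837ms (1/2)
9. 3488.372ms @ 5 + 348.837ms (1/2)
10. 3837.209ms @ 11/2 + 348.837ms (1/2)
11. 4186.047ms @ 6 + 261.628ms (3/8)
12. 4447.674ms @ 51/8 + 261.628ms (3/8)
13. 4709.302ms @ 27/4 + 261.628ms (3/8)
14. 4970.93ms @ 57/8 + 261.628ms (3/8)
15. 5232.558ms @ 15/2 + 1046.512ms (3/2)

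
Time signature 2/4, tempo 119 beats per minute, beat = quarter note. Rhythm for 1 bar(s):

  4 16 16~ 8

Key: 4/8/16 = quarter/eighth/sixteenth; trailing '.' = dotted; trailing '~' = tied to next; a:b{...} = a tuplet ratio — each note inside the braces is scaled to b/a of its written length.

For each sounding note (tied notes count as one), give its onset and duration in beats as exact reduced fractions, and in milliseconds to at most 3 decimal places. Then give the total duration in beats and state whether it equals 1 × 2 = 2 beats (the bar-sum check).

1) 0.0ms=0b +504.202ms=1b
2) 504.202ms=1b +126.05ms=1/4b
3) 630.252ms=5/4b +378.151ms=3/4b
Σ=2b of 2 (119bpm 2/4) — PASS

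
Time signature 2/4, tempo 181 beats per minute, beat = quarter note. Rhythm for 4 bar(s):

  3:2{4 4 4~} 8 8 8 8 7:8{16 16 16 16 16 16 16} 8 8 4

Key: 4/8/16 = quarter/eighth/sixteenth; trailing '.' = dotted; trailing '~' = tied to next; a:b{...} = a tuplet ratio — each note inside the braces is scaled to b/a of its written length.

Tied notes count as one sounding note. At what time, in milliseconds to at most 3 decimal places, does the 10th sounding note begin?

1. 0.0ms @ 0 + 220.994ms (2/3)
2. 220.994ms @ 2/3 + 220.994ms (2/3)
3. 441.989ms @ 4/3 + 386.74ms (7/6)
4. 828.729ms @ 5/2 + 165.746ms (1/2)
5. 994.475ms @ 3 + 165.746ms (1/2)
6. 1160.221ms @ 7/2 + 165.746ms (1/2)
7. 1325.967ms @ 4 + 94.712ms (2/7)
8. 1420.679ms @ 30/7 + 94.712ms (2/7)
9. 1515.391ms @ 32/7 + 94.712ms (2/7)
10. 1610.103ms @ 34/7 + 94.712ms (2/7)
11. 1704.815ms @ 36/7 + 94.712ms (2/7)
12. 1799.526ms @ 38/7 + 94.712ms (2/7)
13. 1894.238ms @ 40/7 + 94.712ms (2/7)
14. 1988.95ms @ 6 + 165.746ms (1/2)
15. 2154.696ms @ 13/2 + 165.746ms (1/2)
16. 2320.442ms @ 7 + 331.492ms (1)

note 10 onset = 34/7b = 1610.103ms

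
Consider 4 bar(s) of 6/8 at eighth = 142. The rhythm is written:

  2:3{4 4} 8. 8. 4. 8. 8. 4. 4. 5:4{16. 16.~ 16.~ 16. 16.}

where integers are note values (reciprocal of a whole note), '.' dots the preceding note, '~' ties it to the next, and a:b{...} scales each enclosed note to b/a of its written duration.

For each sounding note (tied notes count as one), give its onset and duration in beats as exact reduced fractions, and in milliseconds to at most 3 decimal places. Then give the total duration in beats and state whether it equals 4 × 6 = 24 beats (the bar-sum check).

1) 0.0ms=0b +1267.606ms=3b
2) 1267.606ms=3b +1267.606ms=3b
3) 2535.211ms=6b +633.803ms=3/2b
4) 3169.014ms=15/2b +633.803ms=3/2b
5) 3802.817ms=9b +1267.606ms=3b
6) 5070.423ms=12b +633.803ms=3/2b
7) 5704.225ms=27/2b +633.803ms=3/2b
8) 6338.028ms=15b +1267.606ms=3b
9) 7605.634ms=18b +1267.606ms=3b
10) 8873.239ms=21b +253.521ms=3/5b
11) 9126.761ms=108/5b +760.563ms=9/5b
12) 9887.324ms=117/5b +253.521ms=3/5b
Σ=24b of 24 (142bpm 6/8) — PASS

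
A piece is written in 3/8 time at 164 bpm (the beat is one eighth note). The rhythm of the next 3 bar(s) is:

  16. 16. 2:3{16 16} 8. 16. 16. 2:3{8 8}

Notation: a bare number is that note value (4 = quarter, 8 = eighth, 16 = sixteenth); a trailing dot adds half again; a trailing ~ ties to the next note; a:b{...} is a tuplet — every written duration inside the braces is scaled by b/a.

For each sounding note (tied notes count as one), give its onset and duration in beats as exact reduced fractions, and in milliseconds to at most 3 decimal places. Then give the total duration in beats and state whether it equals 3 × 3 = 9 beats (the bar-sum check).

1) 0.0ms=0b +274.39ms=3/4b
2) 274.39ms=3/4b +274.39ms=3/4b
3) 548.78ms=3/2b +274.39ms=3/4b
4) 823.171ms=9/4b +274.39ms=3/4b
5) 1097.561ms=3b +548.78ms=3/2b
6) 1646.341ms=9/2b +274.39ms=3/4b
7) 1920.732ms=21/4b +274.39ms=3/4b
8) 2195.122ms=6b +548.78ms=3/2b
9) 2743.902ms=15/2b +548.78ms=3/2b
Σ=9b of 9 (164bpm 3/8) — PASS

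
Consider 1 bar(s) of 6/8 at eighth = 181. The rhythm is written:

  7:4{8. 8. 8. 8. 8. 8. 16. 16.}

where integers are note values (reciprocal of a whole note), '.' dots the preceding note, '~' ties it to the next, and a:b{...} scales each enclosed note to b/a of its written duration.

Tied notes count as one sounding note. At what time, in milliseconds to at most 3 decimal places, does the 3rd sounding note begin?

note 3 onset = 12/7b = 568.272ms

1. 0.0ms @ 0 + 284.136ms (6/7)
2. 284.136ms @ 6/7 + 284.136ms (6/7)
3. 568.272ms @ 12/7 + 284.136ms (6/7)
4. 852.407ms @ 18/7 + 284.136ms (6/7)
5. 1136.543ms @ 24/7 + 284.136ms (6/7)
6. 1420.679ms @ 30/7 + 284.136ms (6/7)
7. 1704.815ms @ 36/7 + 142.068ms (3/7)
8. 1846.882ms @ 39/7 + 142.068ms (3/7)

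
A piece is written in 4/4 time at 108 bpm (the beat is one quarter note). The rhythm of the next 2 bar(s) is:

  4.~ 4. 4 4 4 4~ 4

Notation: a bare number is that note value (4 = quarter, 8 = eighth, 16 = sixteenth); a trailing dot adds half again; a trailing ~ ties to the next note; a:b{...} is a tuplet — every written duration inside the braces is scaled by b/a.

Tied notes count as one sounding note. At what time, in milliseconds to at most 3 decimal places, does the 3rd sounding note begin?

1. 0.0ms @ 0 + 1666.667ms (3)
2. 1666.667ms @ 3 + 555.556ms (1)
3. 2222.222ms @ 4 + 555.556ms (1)
4. 2777.778ms @ 5 + 555.556ms (1)
5. 3333.333ms @ 6 + 1111.111ms (2)

note 3 onset = 4b = 2222.222ms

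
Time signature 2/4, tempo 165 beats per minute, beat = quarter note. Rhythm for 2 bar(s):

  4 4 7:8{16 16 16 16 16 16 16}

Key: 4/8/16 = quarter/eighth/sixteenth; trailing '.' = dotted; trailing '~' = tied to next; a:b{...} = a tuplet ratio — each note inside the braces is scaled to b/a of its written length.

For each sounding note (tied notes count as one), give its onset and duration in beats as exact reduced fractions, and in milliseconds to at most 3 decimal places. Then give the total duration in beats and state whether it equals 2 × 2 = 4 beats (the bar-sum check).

1) 0.0ms=0b +363.636ms=1b
2) 363.636ms=1b +363.636ms=1b
3) 727.273ms=2b +103.896ms=2/7b
4) 831.169ms=16/7b +103.896ms=2/7b
5) 935.065ms=18/7b +103.896ms=2/7b
6) 1038.961ms=20/7b +103.896ms=2/7b
7) 1142.857ms=22/7b +103.896ms=2/7b
8) 1246.753ms=24/7b +103.896ms=2/7b
9) 1350.649ms=26/7b +103.896ms=2/7b
Σ=4b of 4 (165bpm 2/4) — PASS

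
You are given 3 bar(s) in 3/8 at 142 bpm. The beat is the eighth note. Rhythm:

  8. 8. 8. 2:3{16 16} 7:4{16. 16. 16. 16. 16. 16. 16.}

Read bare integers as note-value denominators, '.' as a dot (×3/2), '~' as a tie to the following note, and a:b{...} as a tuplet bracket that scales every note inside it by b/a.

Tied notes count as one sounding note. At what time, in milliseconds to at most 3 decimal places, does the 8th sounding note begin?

note 8 onset = 48/7b = 2897.384ms

1. 0.0ms @ 0 + 633.803ms (3/2)
2. 633.803ms @ 3/2 + 633.803ms (3/2)
3. 1267.606ms @ 3 + 633.803ms (3/2)
4. 1901.408ms @ 9/2 + 316.901ms (3/4)
5. 2218.31ms @ 21/4 + 316.901ms (3/4)
6. 2535.211ms @ 6 + 181.087ms (3/7)
7. 2716.298ms @ 45/7 + 181.087ms (3/7)
8. 2897.384ms @ 48/7 + 181.087ms (3/7)
9. 3078.471ms @ 51/7 + 181.087ms (3/7)
10. 3259.557ms @ 54/7 + 181.087ms (3/7)
11. 3440.644ms @ 57/7 + 181.087ms (3/7)
12. 3621.73ms @ 60/7 + 181.087ms (3/7)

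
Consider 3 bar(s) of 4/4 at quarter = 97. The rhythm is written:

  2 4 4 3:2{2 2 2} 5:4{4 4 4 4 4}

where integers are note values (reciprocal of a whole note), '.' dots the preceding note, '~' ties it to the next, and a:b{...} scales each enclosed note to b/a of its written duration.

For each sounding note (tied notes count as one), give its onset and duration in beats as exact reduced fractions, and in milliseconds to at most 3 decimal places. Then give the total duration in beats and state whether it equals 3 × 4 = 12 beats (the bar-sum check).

1) 0.0ms=0b +1237.113ms=2b
2) 1237.113ms=2b +618.557ms=1b
3) 1855.67ms=3b +618.557ms=1b
4) 2474.227ms=4b +824.742ms=4/3b
5) 3298.969ms=16/3b +824.742ms=4/3b
6) 4123.711ms=20/3b +824.742ms=4/3b
7) 4948.454ms=8b +494.845ms=4/5b
8) 5443.299ms=44/5b +494.845ms=4/5b
9) 5938.144ms=48/5b +494.845ms=4/5b
10) 6432.99ms=52/5b +494.845ms=4/5b
11) 6927.835ms=56/5b +494.845ms=4/5b
Σ=12b of 12 (97bpm 4/4) — PASS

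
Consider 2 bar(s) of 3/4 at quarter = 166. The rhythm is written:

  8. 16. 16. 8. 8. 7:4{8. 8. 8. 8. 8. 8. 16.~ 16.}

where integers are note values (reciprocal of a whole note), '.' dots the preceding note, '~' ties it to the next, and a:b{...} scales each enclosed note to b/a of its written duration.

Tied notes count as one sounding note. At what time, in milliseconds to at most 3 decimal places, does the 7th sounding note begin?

note 7 onset = 24/7b = 1239.243ms

1. 0.0ms @ 0 + 271.084ms (3/4)
2. 271.084ms @ 3/4 + 135.542ms (3/8)
3. 406.627ms @ 9/8 + 135.542ms (3/8)
4. 542.169ms @ 3/2 + 271.084ms (3/4)
5. 813.253ms @ 9/4 + 271.084ms (3/4)
6. 1084.337ms @ 3 + 154.905ms (3/7)
7. 1239.243ms @ 24/7 + 154.905ms (3/7)
8. 1394.148ms @ 27/7 + 154.905ms (3/7)
9. 1549.053ms @ 30/7 + 154.905ms (3/7)
10. 1703.959ms @ 33/7 + 154.905ms (3/7)
11. 1858.864ms @ 36/7 + 154.905ms (3/7)
12. 2013.769ms @ 39/7 + 154.905ms (3/7)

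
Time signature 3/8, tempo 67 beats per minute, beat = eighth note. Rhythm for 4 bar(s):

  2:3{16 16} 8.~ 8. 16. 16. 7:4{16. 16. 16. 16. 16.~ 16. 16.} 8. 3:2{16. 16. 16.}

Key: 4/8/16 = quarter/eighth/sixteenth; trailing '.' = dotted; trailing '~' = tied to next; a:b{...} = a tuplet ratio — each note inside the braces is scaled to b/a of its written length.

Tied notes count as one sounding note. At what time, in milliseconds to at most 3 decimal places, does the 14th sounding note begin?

note 14 onset = 11b = 9850.746ms

1. 0.0ms @ 0 + 671.642ms (3/4)
2. 671.642ms @ 3/4 + 671.642ms (3/4)
3. 1343.284ms @ 3/2 + 2686.567ms (3)
4. 4029.851ms @ 9/2 + 671.642ms (3/4)
5. 4701.493ms @ 21/4 + 671.642ms (3/4)
6. 5373.134ms @ 6 + 383.795ms (3/7)
7. 5756.93ms @ 45/7 + 383.795ms (3/7)
8. 6140.725ms @ 48/7 + 383.795ms (3/7)
9. 6524.52ms @ 51/7 + 383.795ms (3/7)
10. 6908.316ms @ 54/7 + 767.591ms (6/7)
11. 7675.906ms @ 60/7 + 383.795ms (3/7)
12. 8059.701ms @ 9 + 1343.284ms (3/2)
13. 9402.985ms @ 21/2 + 447.761ms (1/2)
14. 9850.746ms @ 11 + 447.761ms (1/2)
15. 10298.507ms @ 23/2 + 447.761ms (1/2)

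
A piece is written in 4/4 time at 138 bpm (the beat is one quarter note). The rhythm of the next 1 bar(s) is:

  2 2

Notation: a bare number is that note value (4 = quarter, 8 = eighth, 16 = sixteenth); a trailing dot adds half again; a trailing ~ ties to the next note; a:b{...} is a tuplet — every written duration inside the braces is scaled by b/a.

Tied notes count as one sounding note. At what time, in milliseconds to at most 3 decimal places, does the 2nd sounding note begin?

note 2 onset = 2b = 869.565ms

1. 0.0ms @ 0 + 869.565ms (2)
2. 869.565ms @ 2 + 869.565ms (2)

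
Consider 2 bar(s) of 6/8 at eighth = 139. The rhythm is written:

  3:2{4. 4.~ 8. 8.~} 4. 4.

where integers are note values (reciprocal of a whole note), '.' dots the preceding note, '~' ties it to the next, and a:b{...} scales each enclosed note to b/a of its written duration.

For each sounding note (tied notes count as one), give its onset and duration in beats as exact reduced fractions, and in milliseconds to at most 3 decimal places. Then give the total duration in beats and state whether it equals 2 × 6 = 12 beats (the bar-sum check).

1) 0.0ms=0b +863.309ms=2b
2) 863.309ms=2b +1294.964ms=3b
3) 2158.273ms=5b +1726.619ms=4b
4) 3884.892ms=9b +1294.964ms=3b
Σ=12b of 12 (139bpm 6/8) — PASS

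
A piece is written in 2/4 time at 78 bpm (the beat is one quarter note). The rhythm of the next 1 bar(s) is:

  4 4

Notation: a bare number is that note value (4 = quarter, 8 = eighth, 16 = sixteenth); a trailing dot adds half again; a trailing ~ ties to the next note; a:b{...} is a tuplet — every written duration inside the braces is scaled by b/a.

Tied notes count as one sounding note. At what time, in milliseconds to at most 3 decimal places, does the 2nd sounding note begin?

1. 0.0ms @ 0 + 769.231ms (1)
2. 769.231ms @ 1 + 769.231ms (1)

note 2 onset = 1b = 769.231ms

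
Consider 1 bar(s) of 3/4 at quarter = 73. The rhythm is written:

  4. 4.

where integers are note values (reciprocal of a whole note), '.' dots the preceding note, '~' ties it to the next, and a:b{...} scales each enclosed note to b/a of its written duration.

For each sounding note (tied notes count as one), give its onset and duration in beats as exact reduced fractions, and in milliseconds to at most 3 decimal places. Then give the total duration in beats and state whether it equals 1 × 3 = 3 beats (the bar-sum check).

1) 0.0ms=0b +1232.877ms=3/2b
2) 1232.877ms=3/2b +1232.877ms=3/2b
Σ=3b of 3 (73bpm 3/4) — PASS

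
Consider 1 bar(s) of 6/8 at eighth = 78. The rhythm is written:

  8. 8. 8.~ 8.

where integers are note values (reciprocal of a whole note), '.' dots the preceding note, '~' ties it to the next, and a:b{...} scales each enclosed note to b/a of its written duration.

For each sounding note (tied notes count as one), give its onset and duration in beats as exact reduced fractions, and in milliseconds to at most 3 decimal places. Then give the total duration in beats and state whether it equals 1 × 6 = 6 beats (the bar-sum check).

1) 0.0ms=0b +1153.846ms=3/2b
2) 1153.846ms=3/2b +1153.846ms=3/2b
3) 2307.692ms=3b +2307.692ms=3b
Σ=6b of 6 (78bpm 6/8) — PASS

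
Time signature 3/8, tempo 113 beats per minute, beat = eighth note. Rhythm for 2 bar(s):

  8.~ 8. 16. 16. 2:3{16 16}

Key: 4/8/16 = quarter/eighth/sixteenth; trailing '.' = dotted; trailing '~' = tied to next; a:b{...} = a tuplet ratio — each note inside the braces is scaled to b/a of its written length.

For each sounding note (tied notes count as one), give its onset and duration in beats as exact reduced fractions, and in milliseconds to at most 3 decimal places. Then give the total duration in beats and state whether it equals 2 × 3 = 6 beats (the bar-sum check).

1) 0.0ms=0b +1592.92ms=3b
2) 1592.92ms=3b +398.23ms=3/4b
3) 1991.15ms=15/4b +398.23ms=3/4b
4) 2389.381ms=9/2b +398.23ms=3/4b
5) 2787.611ms=21/4b +398.23ms=3/4b
Σ=6b of 6 (113bpm 3/8) — PASS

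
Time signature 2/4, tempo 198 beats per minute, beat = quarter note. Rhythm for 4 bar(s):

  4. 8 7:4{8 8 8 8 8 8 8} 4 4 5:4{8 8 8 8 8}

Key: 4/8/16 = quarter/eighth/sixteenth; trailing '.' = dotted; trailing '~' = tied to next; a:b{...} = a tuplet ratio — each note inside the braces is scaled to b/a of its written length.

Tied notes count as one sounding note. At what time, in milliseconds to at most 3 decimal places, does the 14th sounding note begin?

note 14 onset = 34/5b = 2060.606ms

1. 0.0ms @ 0 + 454.545ms (3/2)
2. 454.545ms @ 3/2 + 151.515ms (1/2)
3. 606.061ms @ 2 + 86.58ms (2/7)
4. 692.641ms @ 16/7 + 86.58ms (2/7)
5. 779.221ms @ 18/7 + 86.58ms (2/7)
6. 865.801ms @ 20/7 + 86.58ms (2/7)
7. 952.381ms @ 22/7 + 86.58ms (2/7)
8. 1038.961ms @ 24/7 + 86.58ms (2/7)
9. 1125.541ms @ 26/7 + 86.58ms (2/7)
10. 1212.121ms @ 4 + 303.03ms (1)
11. 1515.152ms @ 5 + 303.03ms (1)
12. 1818.182ms @ 6 + 121.212ms (2/5)
13. 1939.394ms @ 32/5 + 121.212ms (2/5)
14. 2060.606ms @ 34/5 + 121.212ms (2/5)
15. 2181.818ms @ 36/5 + 121.212ms (2/5)
16. 2303.03ms @ 38/5 + 121.212ms (2/5)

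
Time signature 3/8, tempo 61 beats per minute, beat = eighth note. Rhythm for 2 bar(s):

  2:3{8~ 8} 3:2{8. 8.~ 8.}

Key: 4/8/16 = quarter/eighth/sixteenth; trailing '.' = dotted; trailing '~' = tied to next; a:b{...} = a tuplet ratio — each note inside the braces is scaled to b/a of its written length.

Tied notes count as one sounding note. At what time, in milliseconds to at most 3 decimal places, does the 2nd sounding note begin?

note 2 onset = 3b = 2950.82ms

1. 0.0ms @ 0 + 2950.82ms (3)
2. 2950.82ms @ 3 + 983.607ms (1)
3. 3934.426ms @ 4 + 1967.213ms (2)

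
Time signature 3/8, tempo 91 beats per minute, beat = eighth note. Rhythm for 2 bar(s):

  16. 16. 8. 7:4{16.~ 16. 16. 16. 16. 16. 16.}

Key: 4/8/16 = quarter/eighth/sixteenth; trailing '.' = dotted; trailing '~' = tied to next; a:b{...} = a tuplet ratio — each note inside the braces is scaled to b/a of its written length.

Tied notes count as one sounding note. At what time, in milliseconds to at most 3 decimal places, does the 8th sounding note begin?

1. 0.0ms @ 0 + 494.505ms (3/4)
2. 494.505ms @ 3/4 + 494.505ms (3/4)
3. 989.011ms @ 3/2 + 989.011ms (3/2)
4. 1978.022ms @ 3 + 565.149ms (6/7)
5. 2543.171ms @ 27/7 + 282.575ms (3/7)
6. 2825.746ms @ 30/7 + 282.575ms (3/7)
7. 3108.32ms @ 33/7 + 282.575ms (3/7)
8. 3390.895ms @ 36/7 + 282.575ms (3/7)
9. 3673.469ms @ 39/7 + 282.575ms (3/7)

note 8 onset = 36/7b = 3390.895ms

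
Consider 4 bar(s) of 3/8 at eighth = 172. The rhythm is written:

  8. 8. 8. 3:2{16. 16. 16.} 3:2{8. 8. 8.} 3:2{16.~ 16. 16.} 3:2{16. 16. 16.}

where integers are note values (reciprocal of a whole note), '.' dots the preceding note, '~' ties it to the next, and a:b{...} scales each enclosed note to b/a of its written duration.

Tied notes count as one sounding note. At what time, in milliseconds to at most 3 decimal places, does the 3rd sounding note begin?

note 3 onset = 3b = 1046.512ms

1. 0.0ms @ 0 + 523.256ms (3/2)
2. 523.256ms @ 3/2 + 523.256ms (3/2)
3. 1046.512ms @ 3 + 523.256ms (3/2)
4. 1569.767ms @ 9/2 + 174.419ms (1/2)
5. 1744.186ms @ 5 + 174.419ms (1/2)
6. 1918.605ms @ 11/2 + 174.419ms (1/2)
7. 2093.023ms @ 6 + 348.837ms (1)
8. 2441.86ms @ 7 + 348.837ms (1)
9. 2790.698ms @ 8 + 348.837ms (1)
10. 3139.535ms @ 9 + 348.837ms (1)
11. 3488.372ms @ 10 + 174.419ms (1/2)
12. 3662.791ms @ 21/2 + 174.419ms (1/2)
13. 3837.209ms @ 11 + 174.419ms (1/2)
14. 4011.628ms @ 23/2 + 174.419ms (1/2)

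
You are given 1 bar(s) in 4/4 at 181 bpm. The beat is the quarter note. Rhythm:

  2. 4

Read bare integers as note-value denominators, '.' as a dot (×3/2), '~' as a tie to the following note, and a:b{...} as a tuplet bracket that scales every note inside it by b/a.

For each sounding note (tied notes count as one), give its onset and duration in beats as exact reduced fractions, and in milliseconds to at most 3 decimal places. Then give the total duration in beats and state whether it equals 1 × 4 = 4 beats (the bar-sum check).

1) 0.0ms=0b +994.475ms=3b
2) 994.475ms=3b +331.492ms=1b
Σ=4b of 4 (181bpm 4/4) — PASS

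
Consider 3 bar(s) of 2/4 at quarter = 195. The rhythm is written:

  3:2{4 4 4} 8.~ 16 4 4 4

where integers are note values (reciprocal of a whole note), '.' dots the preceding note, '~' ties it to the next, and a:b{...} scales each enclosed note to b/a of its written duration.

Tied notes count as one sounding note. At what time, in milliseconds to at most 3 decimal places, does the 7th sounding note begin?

1. 0.0ms @ 0 + 205.128ms (2/3)
2. 205.128ms @ 2/3 + 205.128ms (2/3)
3. 410.256ms @ 4/3 + 205.128ms (2/3)
4. 615.385ms @ 2 + 307.692ms (1)
5. 923.077ms @ 3 + 307.692ms (1)
6. 1230.769ms @ 4 + 307.692ms (1)
7. 1538.462ms @ 5 + 307.692ms (1)

note 7 onset = 5b = 1538.462ms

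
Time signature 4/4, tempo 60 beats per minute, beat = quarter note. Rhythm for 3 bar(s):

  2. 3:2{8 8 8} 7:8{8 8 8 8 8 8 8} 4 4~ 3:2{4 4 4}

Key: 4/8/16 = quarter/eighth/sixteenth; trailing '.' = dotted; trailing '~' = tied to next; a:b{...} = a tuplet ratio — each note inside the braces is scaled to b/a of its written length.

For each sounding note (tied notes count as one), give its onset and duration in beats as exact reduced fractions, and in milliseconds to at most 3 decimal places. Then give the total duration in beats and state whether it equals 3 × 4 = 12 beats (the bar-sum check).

1) 0.0ms=0b +3000.0ms=3b
2) 3000.0ms=3b +333.333ms=1/3b
3) 3333.333ms=10/3b +333.333ms=1/3b
4) 3666.667ms=11/3b +333.333ms=1/3b
5) 4000.0ms=4b +571.429ms=4/7b
6) 4571.429ms=32/7b +571.429ms=4/7b
7) 5142.857ms=36/7b +571.429ms=4/7b
8) 5714.286ms=40/7b +571.429ms=4/7b
9) 6285.714ms=44/7b +571.429ms=4/7b
10) 6857.143ms=48/7b +571.429ms=4/7b
11) 7428.571ms=52/7b +571.429ms=4/7b
12) 8000.0ms=8b +1000.0ms=1b
13) 9000.0ms=9b +1666.667ms=5/3b
14) 10666.667ms=32/3b +666.667ms=2/3b
15) 11333.333ms=34/3b +666.667ms=2/3b
Σ=12b of 12 (60bpm 4/4) — PASS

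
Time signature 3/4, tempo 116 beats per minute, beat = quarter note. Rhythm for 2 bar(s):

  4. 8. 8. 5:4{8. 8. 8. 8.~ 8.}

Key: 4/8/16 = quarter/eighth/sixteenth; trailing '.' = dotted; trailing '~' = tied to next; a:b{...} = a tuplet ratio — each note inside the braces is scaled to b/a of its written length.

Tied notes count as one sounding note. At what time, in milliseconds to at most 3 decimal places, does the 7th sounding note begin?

1. 0.0ms @ 0 + 775.862ms (3/2)
2. 775.862ms @ 3/2 + 387.931ms (3/4)
3. 1163.793ms @ 9/4 + 387.931ms (3/4)
4. 1551.724ms @ 3 + 310.345ms (3/5)
5. 1862.069ms @ 18/5 + 310.345ms (3/5)
6. 2172.414ms @ 21/5 + 310.345ms (3/5)
7. 2482.759ms @ 24/5 + 620.69ms (6/5)

note 7 onset = 24/5b = 2482.759ms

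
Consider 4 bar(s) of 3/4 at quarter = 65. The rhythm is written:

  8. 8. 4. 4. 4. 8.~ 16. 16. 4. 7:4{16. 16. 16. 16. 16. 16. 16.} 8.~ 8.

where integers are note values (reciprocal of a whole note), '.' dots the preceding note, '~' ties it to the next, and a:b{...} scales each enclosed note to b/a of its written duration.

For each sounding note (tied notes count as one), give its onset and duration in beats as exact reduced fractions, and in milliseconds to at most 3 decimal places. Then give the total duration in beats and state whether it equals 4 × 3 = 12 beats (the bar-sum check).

1) 0.0ms=0b +692.308ms=3/4b
2) 692.308ms=3/4b +692.308ms=3/4b
3) 1384.615ms=3/2b +1384.615ms=3/2b
4) 2769.231ms=3b +1384.615ms=3/2b
5) 4153.846ms=9/2b +1384.615ms=3/2b
6) 5538.462ms=6b +1038.462ms=9/8b
7) 6576.923ms=57/8b +346.154ms=3/8b
8) 6923.077ms=15/2b +1384.615ms=3/2b
9) 8307.692ms=9b +197.802ms=3/14b
10) 8505.495ms=129/14b +197.802ms=3/14b
11) 8703.297ms=66/7b +197.802ms=3/14b
12) 8901.099ms=135/14b +197.802ms=3/14b
13) 9098.901ms=69/7b +197.802ms=3/14b
14) 9296.703ms=141/14b +197.802ms=3/14b
15) 9494.505ms=72/7b +197.802ms=3/14b
16) 9692.308ms=21/2b +1384.615ms=3/2b
Σ=12b of 12 (65bpm 3/4) — PASS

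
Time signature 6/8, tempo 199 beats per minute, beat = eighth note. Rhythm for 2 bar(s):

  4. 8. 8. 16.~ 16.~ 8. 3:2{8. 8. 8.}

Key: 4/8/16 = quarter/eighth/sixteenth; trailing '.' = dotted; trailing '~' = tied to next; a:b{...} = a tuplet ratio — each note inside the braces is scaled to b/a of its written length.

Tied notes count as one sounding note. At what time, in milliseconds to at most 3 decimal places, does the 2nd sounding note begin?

note 2 onset = 3b = 904.523ms

1. 0.0ms @ 0 + 904.523ms (3)
2. 904.523ms @ 3 + 452.261ms (3/2)
3. 1356.784ms @ 9/2 + 452.261ms (3/2)
4. 1809.045ms @ 6 + 904.523ms (3)
5. 2713.568ms @ 9 + 301.508ms (1)
6. 3015.075ms @ 10 + 301.508ms (1)
7. 3316.583ms @ 11 + 301.508ms (1)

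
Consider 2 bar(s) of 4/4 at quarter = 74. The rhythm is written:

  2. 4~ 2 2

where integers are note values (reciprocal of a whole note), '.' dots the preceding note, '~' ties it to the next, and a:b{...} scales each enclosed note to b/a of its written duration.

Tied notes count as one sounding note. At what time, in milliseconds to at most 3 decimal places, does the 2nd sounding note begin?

note 2 onset = 3b = 2432.432ms

1. 0.0ms @ 0 + 2432.432ms (3)
2. 2432.432ms @ 3 + 2432.432ms (3)
3. 4864.865ms @ 6 + 1621.622ms (2)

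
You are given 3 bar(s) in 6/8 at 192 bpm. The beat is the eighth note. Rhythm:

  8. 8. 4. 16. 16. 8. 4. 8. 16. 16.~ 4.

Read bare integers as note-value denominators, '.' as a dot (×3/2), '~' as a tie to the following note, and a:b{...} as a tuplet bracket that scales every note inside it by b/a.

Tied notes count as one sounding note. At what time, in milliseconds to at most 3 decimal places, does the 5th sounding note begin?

note 5 onset = 27/4b = 2109.375ms

1. 0.0ms @ 0 + 468.75ms (3/2)
2. 468.75ms @ 3/2 + 468.75ms (3/2)
3. 937.5ms @ 3 + 937.5ms (3)
4. 1875.0ms @ 6 + 234.375ms (3/4)
5. 2109.375ms @ 27/4 + 234.375ms (3/4)
6. 2343.75ms @ 15/2 + 468.75ms (3/2)
7. 2812.5ms @ 9 + 937.5ms (3)
8. 3750.0ms @ 12 + 468.75ms (3/2)
9. 4218.75ms @ 27/2 + 234.375ms (3/4)
10. 4453.125ms @ 57/4 + 1171.875ms (15/4)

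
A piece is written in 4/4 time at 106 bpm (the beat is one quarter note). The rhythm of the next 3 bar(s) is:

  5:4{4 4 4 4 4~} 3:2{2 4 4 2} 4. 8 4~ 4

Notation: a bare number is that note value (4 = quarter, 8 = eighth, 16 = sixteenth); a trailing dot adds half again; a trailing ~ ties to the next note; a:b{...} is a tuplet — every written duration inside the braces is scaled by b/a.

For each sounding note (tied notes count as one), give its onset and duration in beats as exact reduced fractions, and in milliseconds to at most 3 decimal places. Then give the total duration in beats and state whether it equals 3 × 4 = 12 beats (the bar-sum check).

1) 0.0ms=0b +452.83ms=4/5b
2) 452.83ms=4/5b +452.83ms=4/5b
3) 905.66ms=8/5b +452.83ms=4/5b
4) 1358.491ms=12/5b +452.83ms=4/5b
5) 1811.321ms=16/5b +1207.547ms=32/15b
6) 3018.868ms=16/3b +377.358ms=2/3b
7) 3396.226ms=6b +377.358ms=2/3b
8) 3773.585ms=20/3b +754.717ms=4/3b
9) 4528.302ms=8b +849.057ms=3/2b
10) 5377.358ms=19/2b +283.019ms=1/2b
11) 5660.377ms=10b +1132.075ms=2b
Σ=12b of 12 (106bpm 4/4) — PASS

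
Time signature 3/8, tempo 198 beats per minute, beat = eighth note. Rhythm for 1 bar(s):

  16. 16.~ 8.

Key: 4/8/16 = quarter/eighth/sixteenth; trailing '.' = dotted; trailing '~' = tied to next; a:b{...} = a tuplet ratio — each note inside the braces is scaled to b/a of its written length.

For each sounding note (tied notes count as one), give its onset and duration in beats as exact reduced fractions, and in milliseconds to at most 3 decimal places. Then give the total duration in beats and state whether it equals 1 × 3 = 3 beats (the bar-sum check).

1) 0.0ms=0b +227.273ms=3/4b
2) 227.273ms=3/4b +681.818ms=9/4b
Σ=3b of 3 (198bpm 3/8) — PASS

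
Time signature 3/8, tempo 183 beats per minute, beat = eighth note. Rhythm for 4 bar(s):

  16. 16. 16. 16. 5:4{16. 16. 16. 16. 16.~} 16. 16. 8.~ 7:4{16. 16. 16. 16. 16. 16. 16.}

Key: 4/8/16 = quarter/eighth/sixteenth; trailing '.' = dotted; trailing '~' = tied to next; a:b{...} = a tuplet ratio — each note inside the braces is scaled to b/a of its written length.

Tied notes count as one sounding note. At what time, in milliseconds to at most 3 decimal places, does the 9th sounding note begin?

1. 0.0ms @ 0 + 245.902ms (3/4)
2. 245.902ms @ 3/4 + 245.902ms (3/4)
3. 491.803ms @ 3/2 + 245.902ms (3/4)
4. 737.705ms @ 9/4 + 245.902ms (3/4)
5. 983.607ms @ 3 + 196.721ms (3/5)
6. 1180.328ms @ 18/5 + 196.721ms (3/5)
7. 1377.049ms @ 21/5 + 196.721ms (3/5)
8. 1573.77ms @ 24/5 + 196.721ms (3/5)
9. 1770.492ms @ 27/5 + 442.623ms (27/20)
10. 2213.115ms @ 27/4 + 245.902ms (3/4)
11. 2459.016ms @ 15/2 + 632.319ms (27/14)
12. 3091.335ms @ 66/7 + 140.515ms (3/7)
13. 3231.85ms @ 69/7 + 140.515ms (3/7)
14. 3372.365ms @ 72/7 + 140.515ms (3/7)
15. 3512.881ms @ 75/7 + 140.515ms (3/7)
16. 3653.396ms @ 78/7 + 140.515ms (3/7)
17. 3793.911ms @ 81/7 + 140.515ms (3/7)

note 9 onset = 27/5b = 1770.492ms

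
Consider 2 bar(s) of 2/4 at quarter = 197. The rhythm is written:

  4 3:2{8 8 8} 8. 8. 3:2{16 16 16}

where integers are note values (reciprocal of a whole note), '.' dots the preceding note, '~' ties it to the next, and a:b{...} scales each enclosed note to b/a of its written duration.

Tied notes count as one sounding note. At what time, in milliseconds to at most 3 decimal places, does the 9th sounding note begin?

1. 0.0ms @ 0 + 304.569ms (1)
2. 304.569ms @ 1 + 101.523ms (1/3)
3. 406.091ms @ 4/3 + 101.523ms (1/3)
4. 507.614ms @ 5/3 + 101.523ms (1/3)
5. 609.137ms @ 2 + 228.426ms (3/4)
6. 837.563ms @ 11/4 + 228.426ms (3/4)
7. 1065.99ms @ 7/2 + 50.761ms (1/6)
8. 1116.751ms @ 11/3 + 50.761ms (1/6)
9. 1167.513ms @ 23/6 + 50.761ms (1/6)

note 9 onset = 23/6b = 1167.513ms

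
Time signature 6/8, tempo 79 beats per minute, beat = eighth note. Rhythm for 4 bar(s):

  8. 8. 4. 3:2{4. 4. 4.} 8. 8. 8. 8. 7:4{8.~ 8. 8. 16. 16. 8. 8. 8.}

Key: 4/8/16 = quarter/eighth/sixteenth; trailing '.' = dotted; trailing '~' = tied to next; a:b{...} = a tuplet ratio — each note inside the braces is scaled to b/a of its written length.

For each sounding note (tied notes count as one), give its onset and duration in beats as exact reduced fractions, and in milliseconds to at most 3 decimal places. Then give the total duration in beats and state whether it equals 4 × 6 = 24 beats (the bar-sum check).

1) 0.0ms=0b +1139.241ms=3/2b
2) 1139.241ms=3/2b +1139.241ms=3/2b
3) 2278.481ms=3b +2278.481ms=3b
4) 4556.962ms=6b +1518.987ms=2b
5) 6075.949ms=8b +1518.987ms=2b
6) 7594.937ms=10b +1518.987ms=2b
7) 9113.924ms=12b +1139.241ms=3/2b
8) 10253.165ms=27/2b +1139.241ms=3/2b
9) 11392.405ms=15b +1139.241ms=3/2b
10) 12531.646ms=33/2b +1139.241ms=3/2b
11) 13670.886ms=18b +1301.989ms=12/7b
12) 14972.875ms=138/7b +650.995ms=6/7b
13) 15623.87ms=144/7b +325.497ms=3/7b
14) 15949.367ms=21b +325.497ms=3/7b
15) 16274.864ms=150/7b +650.995ms=6/7b
16) 16925.859ms=156/7b +650.995ms=6/7b
17) 17576.854ms=162/7b +650.995ms=6/7b
Σ=24b of 24 (79bpm 6/8) — PASS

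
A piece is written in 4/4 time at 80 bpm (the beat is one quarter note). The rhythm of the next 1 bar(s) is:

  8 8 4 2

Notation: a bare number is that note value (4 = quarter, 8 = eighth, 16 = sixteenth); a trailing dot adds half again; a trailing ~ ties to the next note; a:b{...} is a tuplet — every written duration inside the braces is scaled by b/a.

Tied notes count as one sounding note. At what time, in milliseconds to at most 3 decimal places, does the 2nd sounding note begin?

note 2 onset = 1/2b = 375.0ms

1. 0.0ms @ 0 + 375.0ms (1/2)
2. 375.0ms @ 1/2 + 375.0ms (1/2)
3. 750.0ms @ 1 + 750.0ms (1)
4. 1500.0ms @ 2 + 1500.0ms (2)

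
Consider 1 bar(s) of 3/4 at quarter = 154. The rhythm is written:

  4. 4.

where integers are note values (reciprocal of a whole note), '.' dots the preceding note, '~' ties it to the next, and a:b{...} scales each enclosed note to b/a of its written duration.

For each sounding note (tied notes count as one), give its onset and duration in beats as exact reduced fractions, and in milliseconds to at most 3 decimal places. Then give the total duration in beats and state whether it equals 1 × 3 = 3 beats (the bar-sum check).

1) 0.0ms=0b +584.416ms=3/2b
2) 584.416ms=3/2b +584.416ms=3/2b
Σ=3b of 3 (154bpm 3/4) — PASS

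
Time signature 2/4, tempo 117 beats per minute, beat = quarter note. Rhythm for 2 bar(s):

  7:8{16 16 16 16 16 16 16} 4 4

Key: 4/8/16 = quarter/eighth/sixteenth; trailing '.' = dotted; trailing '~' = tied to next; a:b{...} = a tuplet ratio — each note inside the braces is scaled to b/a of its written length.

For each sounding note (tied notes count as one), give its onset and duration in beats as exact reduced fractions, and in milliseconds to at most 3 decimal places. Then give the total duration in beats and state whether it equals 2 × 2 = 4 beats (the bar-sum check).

1) 0.0ms=0b +146.52ms=2/7b
2) 146.52ms=2/7b +146.52ms=2/7b
3) 293.04ms=4/7b +146.52ms=2/7b
4) 439.56ms=6/7b +146.52ms=2/7b
5) 586.081ms=8/7b +146.52ms=2/7b
6) 732.601ms=10/7b +146.52ms=2/7b
7) 879.121ms=12/7b +146.52ms=2/7b
8) 1025.641ms=2b +512.821ms=1b
9) 1538.462ms=3b +512.821ms=1b
Σ=4b of 4 (117bpm 2/4) — PASS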